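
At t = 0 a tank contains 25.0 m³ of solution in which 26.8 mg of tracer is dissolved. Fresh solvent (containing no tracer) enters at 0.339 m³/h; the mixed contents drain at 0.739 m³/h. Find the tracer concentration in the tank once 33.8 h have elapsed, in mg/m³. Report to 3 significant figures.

0.554 mg/m³

Let m(t) be the amount of tracer. Volume: V(t) = V₀ + (Q_in − Q_out) t = 25.0 − 0.40000 t; V(33.8) = 11.480 m³.
Solute balance: dm/dt = 0 − Q_out C = −Q_out m/V(t).
dm/m = −Q_out dt/(V₀ − 0.40000 t); integrating gives ln(m/m₀) = −(Q_out/(Q_in−Q_out)) ln(V/V₀).
m = m₀ (V₀/V)^(Q_out/(Q_in−Q_out)) = 26.8 × (25.0/11.480)^(-1.8475) = 6.3633 mg.
C = m/V = 6.3633/11.480 = 0.55430 mg/m³.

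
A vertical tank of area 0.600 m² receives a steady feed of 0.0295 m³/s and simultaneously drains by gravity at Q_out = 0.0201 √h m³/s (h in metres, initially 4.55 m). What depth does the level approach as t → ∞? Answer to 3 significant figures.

Accumulation of liquid (constant cross-section A): A dh/dt = Q_in − 0.0201 √h. At steady state dh/dt = 0:
Q_in = 0.0201 √h_ss ⇒ √h_ss = 0.0295/0.0201 = 1.4677.
h_ss = 1.4677² = 2.1540 m. (Since h₀ = 4.55 m > h_ss, the level will fall toward this value.)

2.15 m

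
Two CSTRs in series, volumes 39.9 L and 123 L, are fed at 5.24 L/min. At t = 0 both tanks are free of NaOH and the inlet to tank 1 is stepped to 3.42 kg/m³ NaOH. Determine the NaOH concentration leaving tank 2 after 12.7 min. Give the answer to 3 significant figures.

0.783 kg/m³

Each tank obeys Vᵢ dCᵢ/dt = Q(Cᵢ₋₁ − Cᵢ), so τᵢ = Vᵢ/Q.
τ₁ = 39.9/5.24 = 7.6145 min; τ₂ = 123/5.24 = 23.473 min.
Solving the cascade with C₁(0)=C₂(0)=0 gives C₂(t) = C_in[1 − (τ₁ e^(−t/τ₁) − τ₂ e^(−t/τ₂))/(τ₁ − τ₂)].
At t = 12.7: e^(−t/τ₁) = 0.18865, e^(−t/τ₂) = 0.58214.
C₂ = 3.42·[1 − (7.6145·0.18865 − 23.473·0.58214)/(-15.859)] = 3.42·0.22892 = 0.78292 kg/m³.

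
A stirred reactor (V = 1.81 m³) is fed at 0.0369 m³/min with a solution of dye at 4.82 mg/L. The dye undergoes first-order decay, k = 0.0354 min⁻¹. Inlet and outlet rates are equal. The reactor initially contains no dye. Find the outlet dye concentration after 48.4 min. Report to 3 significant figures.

1.64 mg/L

Accumulation = in − out − consumed: V dC/dt = Q C_in − Q C − k V C.
dC/dt = (Q/V) C_in − (Q/V + k) C; effective rate a = Q/V + k = 0.020387 + 0.0354 = 0.055787 min⁻¹.
C_ss = Q C_in/(Q + kV) = 1.7614 mg/L; C(t) = C_ss + (C₀ − C_ss) e^(−a t).
C(48.4) = 1.7614 + (-1.7614)·e^(−0.055787·48.4) = 1.7614 + (-1.7614)·0.067200 = 1.6431 mg/L.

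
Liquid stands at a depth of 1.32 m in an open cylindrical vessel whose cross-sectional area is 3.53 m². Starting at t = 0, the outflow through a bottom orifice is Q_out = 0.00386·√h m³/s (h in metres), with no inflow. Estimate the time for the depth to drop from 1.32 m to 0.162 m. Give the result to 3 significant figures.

A dh/dt = −Q_out = −0.00386 √h.
∫ h^(−1/2) dh = −(0.00386/A) ∫ dt, giving 2√h = 2√h₀ − (0.00386/A) t.
t = 2A(√h₀ − √h)/0.00386 = 2·3.53·(√1.32 − √0.162)/0.00386
  = 7.0600 × (1.1489 − 0.40249) / 0.00386 = 1365.2 s.

1370 s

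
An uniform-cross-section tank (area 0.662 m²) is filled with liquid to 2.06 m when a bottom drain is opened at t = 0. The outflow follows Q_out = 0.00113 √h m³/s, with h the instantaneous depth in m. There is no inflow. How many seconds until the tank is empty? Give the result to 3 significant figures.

1680 s

Unsteady balance on liquid volume: A dh/dt = −0.00113 √h.
Separate and integrate: 2(√h − √h₀) = −(0.00113/A) t.
Tank is empty when √h = 0: t_empty = 2A√h₀/0.00113.
t_empty = 2·0.662·√2.06/0.00113 = 1.3240·1.4353/0.00113 = 1681.7 s.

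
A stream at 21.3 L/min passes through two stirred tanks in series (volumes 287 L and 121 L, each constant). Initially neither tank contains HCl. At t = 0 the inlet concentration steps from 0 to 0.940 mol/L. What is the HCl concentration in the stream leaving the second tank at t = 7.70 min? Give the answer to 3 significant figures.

0.199 mol/L

Each tank obeys Vᵢ dCᵢ/dt = Q(Cᵢ₋₁ − Cᵢ), so τᵢ = Vᵢ/Q.
τ₁ = 287/21.3 = 13.474 min; τ₂ = 121/21.3 = 5.6808 min.
Tank 1: C₁ = C_in(1 − e^(−t/τ₁)). Tank 2 (τ₁ ≠ τ₂): C₂ = C_in[1 − (τ₁ e^(−t/τ₁) − τ₂ e^(−t/τ₂))/(τ₁ − τ₂)].
At t = 7.70: e^(−t/τ₁) = 0.56470, e^(−t/τ₂) = 0.25783.
C₂ = 0.940·[1 − (13.474·0.56470 − 5.6808·0.25783)/(7.7934)] = 0.940·0.21162 = 0.19892 mol/L.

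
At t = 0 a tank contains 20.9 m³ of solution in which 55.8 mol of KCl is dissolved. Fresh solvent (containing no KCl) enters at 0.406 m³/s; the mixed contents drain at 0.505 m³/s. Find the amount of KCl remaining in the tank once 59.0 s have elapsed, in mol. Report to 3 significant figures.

Let m(t) be the amount of KCl. Volume: V(t) = V₀ + (Q_in − Q_out) t = 20.9 − 0.099000 t; V(59.0) = 15.059 m³.
No KCl enters, so dm/dt = −Q_out · (m/V).
Separate: dm/m = −Q_out dt/V(t) ⇒ ln(m/m₀) = −(Q_out/(Q_in−Q_out)) ln(V/V₀).
m = m₀ (V₀/V)^(Q_out/(Q_in−Q_out)) = 55.8 × (20.9/15.059)^(-5.1010) = 10.483 mol.

10.5 mol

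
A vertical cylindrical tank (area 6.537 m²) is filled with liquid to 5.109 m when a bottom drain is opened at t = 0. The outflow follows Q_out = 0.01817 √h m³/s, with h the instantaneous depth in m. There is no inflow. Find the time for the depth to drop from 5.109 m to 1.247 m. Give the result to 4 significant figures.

822.9 s

A dh/dt = −Q_out = −0.01817 √h.
This is separable: 2 d(√h)/dt = −0.01817/A, so √h = √h₀ − (0.01817/(2A)) t.
t = 2A(√h₀ − √h)/0.01817 = 2·6.537·(√5.109 − √1.247)/0.01817
  = 13.0740 × (2.26031 − 1.11669) / 0.01817 = 822.876 s.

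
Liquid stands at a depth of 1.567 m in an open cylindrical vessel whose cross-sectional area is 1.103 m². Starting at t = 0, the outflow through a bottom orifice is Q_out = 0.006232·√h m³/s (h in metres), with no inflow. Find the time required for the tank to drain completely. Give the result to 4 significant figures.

A dh/dt = −Q_out = −0.006232 √h.
Separate and integrate: 2(√h − √h₀) = −(0.006232/A) t.
Tank is empty when √h = 0: t_empty = 2A√h₀/0.006232.
t_empty = 2·1.103·√1.567/0.006232 = 2.20600·1.25180/0.006232 = 443.111 s.

443.1 s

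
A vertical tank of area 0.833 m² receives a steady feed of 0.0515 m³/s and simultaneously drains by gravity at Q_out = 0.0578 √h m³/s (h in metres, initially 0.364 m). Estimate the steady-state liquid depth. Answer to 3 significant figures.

0.794 m

Level balance: A dh/dt = 0.0515 − 0.0578 √h. Setting dh/dt = 0:
Q_in = 0.0578 √h_ss ⇒ √h_ss = 0.0515/0.0578 = 0.89100.
h_ss = 0.89100² = 0.79389 m. (Since h₀ = 0.364 m < h_ss, the level will rise toward this value.)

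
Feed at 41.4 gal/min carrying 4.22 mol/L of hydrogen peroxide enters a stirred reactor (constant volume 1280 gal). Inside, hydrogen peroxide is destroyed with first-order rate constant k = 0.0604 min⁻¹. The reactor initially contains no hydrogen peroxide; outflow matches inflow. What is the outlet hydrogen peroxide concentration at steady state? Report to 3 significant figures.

V dC/dt = Q(C_in − C) − k V C.
At steady state: 0 = Q C_in − (Q + kV) C_ss, so C_ss = Q C_in/(Q + kV).
C_ss = 41.4·4.22/(41.4 + 0.0604·1280) = 174.71/118.71 = 1.4717 mol/L.

1.47 mol/L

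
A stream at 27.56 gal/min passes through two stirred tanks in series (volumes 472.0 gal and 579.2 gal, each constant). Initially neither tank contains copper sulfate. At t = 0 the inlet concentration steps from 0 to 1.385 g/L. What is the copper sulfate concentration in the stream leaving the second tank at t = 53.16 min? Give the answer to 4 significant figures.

Time constants: τᵢ = Vᵢ/Q for each well-mixed tank.
τ₁ = 472.0/27.56 = 17.1263 min; τ₂ = 579.2/27.56 = 21.0160 min.
Solving the cascade with C₁(0)=C₂(0)=0 gives C₂(t) = C_in[1 − (τ₁ e^(−t/τ₁) − τ₂ e^(−t/τ₂))/(τ₁ − τ₂)].
At t = 53.16: e^(−t/τ₁) = 0.0448692, e^(−t/τ₂) = 0.0796984.
C₂ = 1.385·[1 − (17.1263·0.0448692 − 21.0160·0.0796984)/(-3.88970)] = 1.385·0.766949 = 1.06222 g/L.

1.062 g/L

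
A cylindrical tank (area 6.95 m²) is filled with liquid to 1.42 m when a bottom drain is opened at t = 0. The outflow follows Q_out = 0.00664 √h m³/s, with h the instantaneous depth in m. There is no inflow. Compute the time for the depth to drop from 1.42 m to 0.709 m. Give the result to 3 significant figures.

732 s

With no inflow, A dh/dt = −0.00664 √h.
This is separable: 2 d(√h)/dt = −0.00664/A, so √h = √h₀ − (0.00664/(2A)) t.
t = 2A(√h₀ − √h)/0.00664 = 2·6.95·(√1.42 − √0.709)/0.00664
  = 13.900 × (1.1916 − 0.84202) / 0.00664 = 731.88 s.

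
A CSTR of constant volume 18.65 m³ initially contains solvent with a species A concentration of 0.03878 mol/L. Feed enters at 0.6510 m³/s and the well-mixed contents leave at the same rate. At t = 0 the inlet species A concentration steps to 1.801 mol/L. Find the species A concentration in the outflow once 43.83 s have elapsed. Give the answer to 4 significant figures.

1.419 mol/L

Unsteady species balance (constant V, well mixed): V dC/dt = Q(C_in − C).
Time constant τ = V/Q = 18.65/0.6510 = 28.6482 s.
C approaches C_in exponentially: C(t) = C_in + (C₀ − C_in) e^(−t/τ).
C(43.83) = 1.801 + (0.03878 − 1.801)·e^(−43.83/28.6482) = 1.801 + (-1.76222)·0.216549 = 1.41939 mol/L.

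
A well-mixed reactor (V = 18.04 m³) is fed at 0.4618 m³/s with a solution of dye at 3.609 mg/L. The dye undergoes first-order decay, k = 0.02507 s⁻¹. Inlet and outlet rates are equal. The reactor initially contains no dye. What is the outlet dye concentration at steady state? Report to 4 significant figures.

V dC/dt = Q(C_in − C) − k V C.
Steady state (dC/dt = 0): C_ss = Q C_in/(Q + kV) = C_in/(1 + kV/Q).
C_ss = 0.4618·3.609/(0.4618 + 0.02507·18.04) = 1.66664/0.914063 = 1.82333 mg/L.

1.823 mg/L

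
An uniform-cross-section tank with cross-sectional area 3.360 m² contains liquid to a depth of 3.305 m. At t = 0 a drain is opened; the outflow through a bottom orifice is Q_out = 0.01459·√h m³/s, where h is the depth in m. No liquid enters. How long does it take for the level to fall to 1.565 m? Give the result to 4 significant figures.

With no inflow, A dh/dt = −0.01459 √h.
∫ h^(−1/2) dh = −(0.01459/A) ∫ dt, giving 2√h = 2√h₀ − (0.01459/A) t.
t = 2A(√h₀ − √h)/0.01459 = 2·3.360·(√3.305 − √1.565)/0.01459
  = 6.72000 × (1.81797 − 1.25100) / 0.01459 = 261.139 s.

261.1 s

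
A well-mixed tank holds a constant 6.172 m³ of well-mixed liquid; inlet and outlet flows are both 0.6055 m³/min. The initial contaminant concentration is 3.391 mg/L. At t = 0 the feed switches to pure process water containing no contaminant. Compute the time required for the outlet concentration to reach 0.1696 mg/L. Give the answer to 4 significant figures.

Transient balance on the dissolved component: V dC/dt = Q(C_in − C), so τ = V/Q = 10.1932 min.
C(t) = C_in + (C₀ − C_in) e^(−t/τ). Set C = 0.1696 and solve for t:
e^(−t/τ) = (C − C_in)/(C₀ − C_in) = (0.1696 − 0)/(3.391 − 0) = 0.0500147
t = −τ ln(…) = 10.1932 × 2.99544 = 30.5332 min.

30.53 min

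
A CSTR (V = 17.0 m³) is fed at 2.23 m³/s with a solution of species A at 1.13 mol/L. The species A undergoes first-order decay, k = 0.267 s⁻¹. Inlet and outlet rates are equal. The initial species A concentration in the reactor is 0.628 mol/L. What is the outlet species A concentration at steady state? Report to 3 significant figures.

V dC/dt = Q(C_in − C) − k V C.
At steady state: 0 = Q C_in − (Q + kV) C_ss, so C_ss = Q C_in/(Q + kV).
C_ss = 2.23·1.13/(2.23 + 0.267·17.0) = 2.5199/6.7690 = 0.37227 mol/L.

0.372 mol/L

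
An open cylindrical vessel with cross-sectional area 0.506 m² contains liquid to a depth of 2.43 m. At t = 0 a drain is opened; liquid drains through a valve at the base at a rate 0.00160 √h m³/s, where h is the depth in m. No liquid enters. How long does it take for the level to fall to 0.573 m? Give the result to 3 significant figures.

507 s

Volume balance on the tank: A dh/dt = −0.00160 √h.
This is separable: 2 d(√h)/dt = −0.00160/A, so √h = √h₀ − (0.00160/(2A)) t.
t = 2A(√h₀ − √h)/0.00160 = 2·0.506·(√2.43 − √0.573)/0.00160
  = 1.0120 × (1.5588 − 0.75697) / 0.00160 = 507.19 s.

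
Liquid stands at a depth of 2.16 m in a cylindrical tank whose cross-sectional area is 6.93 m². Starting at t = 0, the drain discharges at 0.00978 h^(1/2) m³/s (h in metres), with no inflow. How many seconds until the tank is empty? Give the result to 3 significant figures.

With no inflow, A dh/dt = −0.00978 √h.
Separate and integrate: 2(√h − √h₀) = −(0.00978/A) t.
Set h = 0: 2√h₀ = (0.00978/A) t_empty ⇒ t_empty = 2A√h₀/0.00978.
t_empty = 2·6.93·√2.16/0.00978 = 13.860·1.4697/0.00978 = 2082.8 s.

2080 s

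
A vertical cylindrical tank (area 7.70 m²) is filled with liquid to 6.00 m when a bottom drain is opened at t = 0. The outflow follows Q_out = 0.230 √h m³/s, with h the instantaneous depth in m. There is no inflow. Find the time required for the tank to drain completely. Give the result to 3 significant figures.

Accumulation of liquid (constant cross-section A): A dh/dt = −0.230 √h.
Separate and integrate: 2(√h − √h₀) = −(0.230/A) t.
Tank is empty when √h = 0: t_empty = 2A√h₀/0.230.
t_empty = 2·7.70·√6.00/0.230 = 15.400·2.4495/0.230 = 164.01 s.

164 s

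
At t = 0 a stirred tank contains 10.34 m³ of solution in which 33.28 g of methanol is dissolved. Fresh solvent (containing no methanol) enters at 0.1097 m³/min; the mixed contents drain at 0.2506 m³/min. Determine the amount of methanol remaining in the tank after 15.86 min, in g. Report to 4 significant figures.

Let m(t) be the amount of methanol. Volume: V(t) = V₀ + (Q_in − Q_out) t = 10.34 − 0.140900 t; V(15.86) = 8.10533 m³.
No methanol enters, so dm/dt = −Q_out · (m/V).
dm/m = −Q_out dt/(V₀ − 0.140900 t); integrating gives ln(m/m₀) = −(Q_out/(Q_in−Q_out)) ln(V/V₀).
m = m₀ (V₀/V)^(Q_out/(Q_in−Q_out)) = 33.28 × (10.34/8.10533)^(-1.77857) = 21.5824 g.

21.58 g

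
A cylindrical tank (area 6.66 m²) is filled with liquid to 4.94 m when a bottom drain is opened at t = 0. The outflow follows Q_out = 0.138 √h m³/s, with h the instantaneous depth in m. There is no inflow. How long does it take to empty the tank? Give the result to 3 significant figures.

A dh/dt = −Q_out = −0.138 √h.
This is separable: 2 d(√h)/dt = −0.138/A, so √h = √h₀ − (0.138/(2A)) t.
Set h = 0: 2√h₀ = (0.138/A) t_empty ⇒ t_empty = 2A√h₀/0.138.
t_empty = 2·6.66·√4.94/0.138 = 13.320·2.2226/0.138 = 214.53 s.

215 s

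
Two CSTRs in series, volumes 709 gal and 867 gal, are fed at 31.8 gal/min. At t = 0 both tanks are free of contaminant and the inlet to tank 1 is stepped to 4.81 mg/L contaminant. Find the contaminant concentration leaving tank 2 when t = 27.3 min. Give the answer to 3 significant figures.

1.46 mg/L

Time constants: τᵢ = Vᵢ/Q for each well-mixed tank.
τ₁ = 709/31.8 = 22.296 min; τ₂ = 867/31.8 = 27.264 min.
Solving the cascade with C₁(0)=C₂(0)=0 gives C₂(t) = C_in[1 − (τ₁ e^(−t/τ₁) − τ₂ e^(−t/τ₂))/(τ₁ − τ₂)].
At t = 27.3: e^(−t/τ₁) = 0.29392, e^(−t/τ₂) = 0.36740.
C₂ = 4.81·[1 − (22.296·0.29392 − 27.264·0.36740)/(-4.9686)] = 4.81·0.30288 = 1.4569 mg/L.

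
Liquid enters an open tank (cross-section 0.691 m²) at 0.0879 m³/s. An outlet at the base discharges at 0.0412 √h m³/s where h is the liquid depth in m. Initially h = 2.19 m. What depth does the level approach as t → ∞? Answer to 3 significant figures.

4.55 m

Level balance: A dh/dt = 0.0879 − 0.0412 √h. Setting dh/dt = 0:
Q_in = 0.0412 √h_ss ⇒ √h_ss = 0.0879/0.0412 = 2.1335.
h_ss = 2.1335² = 4.5518 m. (Since h₀ = 2.19 m < h_ss, the level will rise toward this value.)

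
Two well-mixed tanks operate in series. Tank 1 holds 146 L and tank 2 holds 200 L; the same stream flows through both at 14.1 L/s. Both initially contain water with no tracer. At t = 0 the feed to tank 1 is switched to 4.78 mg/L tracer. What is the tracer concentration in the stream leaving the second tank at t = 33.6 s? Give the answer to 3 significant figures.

3.63 mg/L

Species balance on tank i: dCᵢ/dt = (Cᵢ₋₁ − Cᵢ)/τᵢ with τᵢ = Vᵢ/Q.
τ₁ = 146/14.1 = 10.355 s; τ₂ = 200/14.1 = 14.184 s.
Tank 1: C₁ = C_in(1 − e^(−t/τ₁)). Tank 2 (τ₁ ≠ τ₂): C₂ = C_in[1 − (τ₁ e^(−t/τ₁) − τ₂ e^(−t/τ₂))/(τ₁ − τ₂)].
At t = 33.6: e^(−t/τ₁) = 0.038971, e^(−t/τ₂) = 0.093593.
C₂ = 4.78·[1 − (10.355·0.038971 − 14.184·0.093593)/(-3.8298)] = 4.78·0.75873 = 3.6267 mg/L.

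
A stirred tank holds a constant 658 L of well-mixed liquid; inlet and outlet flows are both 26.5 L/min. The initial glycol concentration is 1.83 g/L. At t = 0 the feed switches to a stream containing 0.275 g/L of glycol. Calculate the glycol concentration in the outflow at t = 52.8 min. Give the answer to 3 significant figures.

0.460 g/L

Mass balance on the solute (V constant): V dC/dt = Q(C_in − C).
Time constant τ = V/Q = 658/26.5 = 24.830 min.
Integrating: C(t) = C_in + (C₀ − C_in) e^(−t/τ).
C(52.8) = 0.275 + (1.83 − 0.275)·e^(−52.8/24.830) = 0.275 + (1.5550)·0.11926 = 0.46045 g/L.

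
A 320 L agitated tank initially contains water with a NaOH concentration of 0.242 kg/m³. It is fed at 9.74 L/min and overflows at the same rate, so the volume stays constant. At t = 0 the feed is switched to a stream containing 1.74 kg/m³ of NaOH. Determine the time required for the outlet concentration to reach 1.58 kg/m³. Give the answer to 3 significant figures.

73.5 min

Species balance: V dC/dt = Q(C_in − C) ⇒ τ = V/Q = 32.854 min.
C(t) = C_in + (C₀ − C_in) e^(−t/τ). Set C = 1.58 and solve for t:
e^(−t/τ) = (C − C_in)/(C₀ − C_in) = (1.58 − 1.74)/(0.242 − 1.74) = 0.10681
t = −τ ln(…) = 32.854 × 2.2367 = 73.485 min.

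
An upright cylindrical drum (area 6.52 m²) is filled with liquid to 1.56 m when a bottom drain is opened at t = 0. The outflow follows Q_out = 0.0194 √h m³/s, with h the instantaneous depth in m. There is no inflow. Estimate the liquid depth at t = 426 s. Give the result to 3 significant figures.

With no inflow, A dh/dt = −0.0194 √h.
∫ h^(−1/2) dh = −(0.0194/A) ∫ dt, giving 2√h = 2√h₀ − (0.0194/A) t.
√h = √1.56 − 0.0194·426/(2·6.52) = 1.2490 − 0.63377 = 0.61523.
h = 0.61523² = 0.37850 m.

0.379 m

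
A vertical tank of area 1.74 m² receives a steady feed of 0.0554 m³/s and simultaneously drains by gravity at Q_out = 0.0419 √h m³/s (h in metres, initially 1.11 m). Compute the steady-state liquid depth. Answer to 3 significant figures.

Mass balance (ρ constant): A dh/dt = Q_in − 0.0419 √h. At steady state dh/dt = 0:
Q_in = 0.0419 √h_ss ⇒ √h_ss = 0.0554/0.0419 = 1.3222.
h_ss = 1.3222² = 1.7482 m. (Since h₀ = 1.11 m < h_ss, the level will rise toward this value.)

1.75 m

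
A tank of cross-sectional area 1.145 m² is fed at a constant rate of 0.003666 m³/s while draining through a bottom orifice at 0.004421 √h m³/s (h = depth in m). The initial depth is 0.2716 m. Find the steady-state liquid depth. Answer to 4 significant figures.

0.6876 m

Accumulation of liquid (constant cross-section A): A dh/dt = Q_in − 0.004421 √h. At steady state dh/dt = 0:
Q_in = 0.004421 √h_ss ⇒ √h_ss = 0.003666/0.004421 = 0.829224.
h_ss = 0.829224² = 0.687613 m. (Since h₀ = 0.2716 m < h_ss, the level will rise toward this value.)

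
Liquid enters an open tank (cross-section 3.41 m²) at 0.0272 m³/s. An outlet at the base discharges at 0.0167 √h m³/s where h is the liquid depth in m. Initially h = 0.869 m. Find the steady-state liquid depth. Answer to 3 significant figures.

Level balance: A dh/dt = 0.0272 − 0.0167 √h. Setting dh/dt = 0:
Q_in = 0.0167 √h_ss ⇒ √h_ss = 0.0272/0.0167 = 1.6287.
h_ss = 1.6287² = 2.6528 m. (Since h₀ = 0.869 m < h_ss, the level will rise toward this value.)

2.65 m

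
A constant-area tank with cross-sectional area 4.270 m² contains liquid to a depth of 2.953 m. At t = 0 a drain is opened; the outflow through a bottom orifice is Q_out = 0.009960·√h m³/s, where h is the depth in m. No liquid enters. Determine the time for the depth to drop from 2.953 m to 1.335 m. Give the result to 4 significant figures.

482.7 s

With no inflow, A dh/dt = −0.009960 √h.
∫ h^(−1/2) dh = −(0.009960/A) ∫ dt, giving 2√h = 2√h₀ − (0.009960/A) t.
t = 2A(√h₀ − √h)/0.009960 = 2·4.270·(√2.953 − √1.335)/0.009960
  = 8.54000 × (1.71843 − 1.15542) / 0.009960 = 482.739 s.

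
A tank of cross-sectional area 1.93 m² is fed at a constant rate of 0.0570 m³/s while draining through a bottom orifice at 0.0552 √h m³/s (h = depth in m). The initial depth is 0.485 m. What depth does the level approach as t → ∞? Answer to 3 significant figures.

A dh/dt = Q_in − 0.0552 √h. Steady state requires inflow = outflow:
Q_in = 0.0552 √h_ss ⇒ √h_ss = 0.0570/0.0552 = 1.0326.
h_ss = 1.0326² = 1.0663 m. (Since h₀ = 0.485 m < h_ss, the level will rise toward this value.)

1.07 m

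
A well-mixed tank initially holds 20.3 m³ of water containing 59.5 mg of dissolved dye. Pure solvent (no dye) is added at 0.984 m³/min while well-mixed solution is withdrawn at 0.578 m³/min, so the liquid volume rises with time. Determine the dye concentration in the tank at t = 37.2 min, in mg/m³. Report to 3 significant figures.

0.761 mg/m³

Let m(t) be the amount of dye. Volume: V(t) = V₀ + (Q_in − Q_out) t = 20.3 + 0.40600 t; V(37.2) = 35.403 m³.
Solute balance: dm/dt = 0 − Q_out C = −Q_out m/V(t).
dm/m = −Q_out dt/(V₀ + 0.40600 t); integrating gives ln(m/m₀) = −(Q_out/(Q_in−Q_out)) ln(V/V₀).
m = m₀ (V₀/V)^(Q_out/(Q_in−Q_out)) = 59.5 × (20.3/35.403)^(1.4236) = 26.955 mg.
C = m/V = 26.955/35.403 = 0.76137 mg/m³.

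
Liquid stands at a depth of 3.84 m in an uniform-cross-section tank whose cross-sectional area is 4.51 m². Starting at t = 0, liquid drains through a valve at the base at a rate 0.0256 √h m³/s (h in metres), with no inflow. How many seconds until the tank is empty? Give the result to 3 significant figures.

A dh/dt = −Q_out = −0.0256 √h.
∫ h^(−1/2) dh = −(0.0256/A) ∫ dt, giving 2√h = 2√h₀ − (0.0256/A) t.
Set h = 0: 2√h₀ = (0.0256/A) t_empty ⇒ t_empty = 2A√h₀/0.0256.
t_empty = 2·4.51·√3.84/0.0256 = 9.0200·1.9596/0.0256 = 690.45 s.

690 s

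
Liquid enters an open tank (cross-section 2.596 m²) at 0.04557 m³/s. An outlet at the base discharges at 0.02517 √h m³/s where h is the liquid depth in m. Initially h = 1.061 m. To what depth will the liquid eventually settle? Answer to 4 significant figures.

Level balance: A dh/dt = 0.04557 − 0.02517 √h. Setting dh/dt = 0:
Q_in = 0.02517 √h_ss ⇒ √h_ss = 0.04557/0.02517 = 1.81049.
h_ss = 1.81049² = 3.27787 m. (Since h₀ = 1.061 m < h_ss, the level will rise toward this value.)

3.278 m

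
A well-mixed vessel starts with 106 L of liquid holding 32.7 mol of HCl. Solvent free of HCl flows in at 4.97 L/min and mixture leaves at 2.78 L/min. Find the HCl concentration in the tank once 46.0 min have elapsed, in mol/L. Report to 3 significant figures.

Let m(t) be the amount of HCl. Volume: V(t) = V₀ + (Q_in − Q_out) t = 106 + 2.1900 t; V(46.0) = 206.74 L.
Solute balance: dm/dt = 0 − Q_out C = −Q_out m/V(t).
dm/m = −Q_out dt/(V₀ + 2.1900 t); integrating gives ln(m/m₀) = −(Q_out/(Q_in−Q_out)) ln(V/V₀).
m = m₀ (V₀/V)^(Q_out/(Q_in−Q_out)) = 32.7 × (106/206.74)^(1.2694) = 14.005 mol.
C = m/V = 14.005/206.74 = 0.067740 mol/L.

0.0677 mol/L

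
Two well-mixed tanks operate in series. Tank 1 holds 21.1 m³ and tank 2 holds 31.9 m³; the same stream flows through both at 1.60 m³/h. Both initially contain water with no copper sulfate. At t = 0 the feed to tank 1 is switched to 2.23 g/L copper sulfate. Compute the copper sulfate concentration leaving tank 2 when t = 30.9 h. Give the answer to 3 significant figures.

Each tank obeys Vᵢ dCᵢ/dt = Q(Cᵢ₋₁ − Cᵢ), so τᵢ = Vᵢ/Q.
τ₁ = 21.1/1.60 = 13.188 h; τ₂ = 31.9/1.60 = 19.937 h.
Tank 1: C₁ = C_in(1 − e^(−t/τ₁)). Tank 2 (τ₁ ≠ τ₂): C₂ = C_in[1 − (τ₁ e^(−t/τ₁) − τ₂ e^(−t/τ₂))/(τ₁ − τ₂)].
At t = 30.9: e^(−t/τ₁) = 0.096027, e^(−t/τ₂) = 0.21228.
C₂ = 2.23·[1 − (13.188·0.096027 − 19.937·0.21228)/(-6.7500)] = 2.23·0.56059 = 1.2501 g/L.

1.25 g/L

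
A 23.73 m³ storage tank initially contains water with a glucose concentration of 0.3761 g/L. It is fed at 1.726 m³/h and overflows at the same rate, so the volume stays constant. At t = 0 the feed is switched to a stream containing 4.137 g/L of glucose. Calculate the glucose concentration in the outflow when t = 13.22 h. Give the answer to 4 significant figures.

Species balance on the tank: V dC/dt = Q(C_in − C).
So dC/dt = (C_in − C)/τ with τ = V/Q = 23.73/1.726 = 13.7486 h.
Integrating: C(t) = C_in + (C₀ − C_in) e^(−t/τ).
C(13.22) = 4.137 + (0.3761 − 4.137)·e^(−13.22/13.7486) = 4.137 + (-3.76090)·0.382298 = 2.69922 g/L.

2.699 g/L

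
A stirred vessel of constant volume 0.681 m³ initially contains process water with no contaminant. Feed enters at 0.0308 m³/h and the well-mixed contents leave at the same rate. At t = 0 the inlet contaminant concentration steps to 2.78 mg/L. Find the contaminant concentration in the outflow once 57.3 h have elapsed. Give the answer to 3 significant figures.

2.57 mg/L

Transient balance on the dissolved component: V dC/dt = Q(C_in − C).
Time constant τ = V/Q = 0.681/0.0308 = 22.110 h.
Integrating: C(t) = C_in + (C₀ − C_in) e^(−t/τ).
C(57.3) = 2.78 + (0 − 2.78)·e^(−57.3/22.110) = 2.78 + (-2.7800)·0.074904 = 2.5718 mg/L.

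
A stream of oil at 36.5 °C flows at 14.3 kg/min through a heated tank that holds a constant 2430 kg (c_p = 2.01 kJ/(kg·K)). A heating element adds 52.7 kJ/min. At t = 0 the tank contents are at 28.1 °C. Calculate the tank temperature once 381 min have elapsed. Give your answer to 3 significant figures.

37.2 °C

M c_p dT/dt = ṁ c_p (T_in − T) + Q̇.
τ = M/ṁ = 169.93 min; T_ss = T_in + Q̇/(ṁ c_p) = 36.5 + 52.7/(14.3·2.01) = 38.333 °C.
T approaches T_ss exponentially: T(t) = T_ss + (T₀ − T_ss) e^(−t/τ).
T(381) = 38.333 + (-10.233)·e^(−381/169.93) = 38.333 + (-10.233)·0.10624 = 37.246 °C.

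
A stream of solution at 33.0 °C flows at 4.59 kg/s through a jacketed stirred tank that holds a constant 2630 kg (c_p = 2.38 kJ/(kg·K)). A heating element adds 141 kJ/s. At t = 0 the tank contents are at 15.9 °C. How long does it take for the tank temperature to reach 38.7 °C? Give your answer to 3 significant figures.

M c_p dT/dt = ṁ c_p (T_in − T) + Q̇.
τ = M/ṁ = 572.98 s; T_ss = T_in + Q̇/(ṁ c_p) = 45.907 °C.
T(t) = T_ss + (T₀ − T_ss) e^(−t/τ). Set T = 38.7:
e^(−t/τ) = (38.7 − 45.907)/(15.9 − 45.907) = 0.24018
t = −572.98 · ln(0.24018) = 817.29 s.

817 s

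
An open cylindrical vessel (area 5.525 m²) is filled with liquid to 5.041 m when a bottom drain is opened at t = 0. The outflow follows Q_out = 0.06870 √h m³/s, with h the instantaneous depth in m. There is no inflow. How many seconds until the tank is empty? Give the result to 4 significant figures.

361.1 s

A dh/dt = −Q_out = −0.06870 √h.
Separate and integrate: 2(√h − √h₀) = −(0.06870/A) t.
Set h = 0: 2√h₀ = (0.06870/A) t_empty ⇒ t_empty = 2A√h₀/0.06870.
t_empty = 2·5.525·√5.041/0.06870 = 11.0500·2.24522/0.06870 = 361.130 s.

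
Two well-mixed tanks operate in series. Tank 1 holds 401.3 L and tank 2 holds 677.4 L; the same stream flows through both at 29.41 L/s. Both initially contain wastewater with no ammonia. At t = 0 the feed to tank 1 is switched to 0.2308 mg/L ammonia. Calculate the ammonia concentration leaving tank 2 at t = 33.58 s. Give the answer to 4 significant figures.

0.1277 mg/L

Each tank obeys Vᵢ dCᵢ/dt = Q(Cᵢ₋₁ − Cᵢ), so τᵢ = Vᵢ/Q.
τ₁ = 401.3/29.41 = 13.6450 s; τ₂ = 677.4/29.41 = 23.0330 s.
Tank 1: C₁ = C_in(1 − e^(−t/τ₁)). Tank 2 (τ₁ ≠ τ₂): C₂ = C_in[1 − (τ₁ e^(−t/τ₁) − τ₂ e^(−t/τ₂))/(τ₁ − τ₂)].
At t = 33.58: e^(−t/τ₁) = 0.0853520, e^(−t/τ₂) = 0.232722.
C₂ = 0.2308·[1 − (13.6450·0.0853520 − 23.0330·0.232722)/(-9.38796)] = 0.2308·0.553081 = 0.127651 mg/L.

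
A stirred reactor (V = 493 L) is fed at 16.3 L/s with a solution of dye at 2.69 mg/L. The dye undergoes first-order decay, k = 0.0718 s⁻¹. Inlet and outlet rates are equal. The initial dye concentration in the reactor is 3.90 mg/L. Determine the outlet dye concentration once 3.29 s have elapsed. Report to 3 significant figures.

Species balance: V dC/dt = Q C_in − Q C − k V C.
This is linear with rate a = Q/V + k = 0.10486 s⁻¹.
C_ss = Q C_in/(Q + kV) = 0.84815 mg/L; C(t) = C_ss + (C₀ − C_ss) e^(−a t).
C(3.29) = 0.84815 + (3.0519)·e^(−0.10486·3.29) = 0.84815 + (3.0519)·0.70822 = 3.0095 mg/L.

3.01 mg/L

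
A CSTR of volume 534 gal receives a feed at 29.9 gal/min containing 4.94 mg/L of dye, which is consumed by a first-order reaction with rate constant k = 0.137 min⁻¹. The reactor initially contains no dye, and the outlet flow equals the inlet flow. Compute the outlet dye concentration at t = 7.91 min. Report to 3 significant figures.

1.12 mg/L

Accumulation = in − out − consumed: V dC/dt = Q C_in − Q C − k V C.
dC/dt = (Q/V) C_in − (Q/V + k) C; effective rate a = Q/V + k = 0.055993 + 0.137 = 0.19299 min⁻¹.
C_ss = Q C_in/(Q + kV) = 1.4332 mg/L; C(t) = C_ss + (C₀ − C_ss) e^(−a t).
C(7.91) = 1.4332 + (-1.4332)·e^(−0.19299·7.91) = 1.4332 + (-1.4332)·0.21728 = 1.1218 mg/L.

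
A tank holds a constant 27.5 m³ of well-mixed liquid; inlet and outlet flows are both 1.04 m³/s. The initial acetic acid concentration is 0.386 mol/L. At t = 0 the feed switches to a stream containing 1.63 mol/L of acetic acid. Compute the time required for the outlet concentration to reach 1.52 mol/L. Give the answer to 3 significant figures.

Mass balance on the solute (V constant): V dC/dt = Q(C_in − C), so τ = V/Q = 26.442 s.
C(t) = C_in + (C₀ − C_in) e^(−t/τ). Set C = 1.52 and solve for t:
e^(−t/τ) = (C − C_in)/(C₀ − C_in) = (1.52 − 1.63)/(0.386 − 1.63) = 0.088424
t = −τ ln(…) = 26.442 × 2.4256 = 64.139 s.

64.1 s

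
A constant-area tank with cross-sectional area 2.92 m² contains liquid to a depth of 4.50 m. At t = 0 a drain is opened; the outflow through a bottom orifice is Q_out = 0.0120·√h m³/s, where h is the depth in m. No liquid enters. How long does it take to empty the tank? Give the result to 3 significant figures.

1030 s

A dh/dt = −Q_out = −0.0120 √h.
∫ h^(−1/2) dh = −(0.0120/A) ∫ dt, giving 2√h = 2√h₀ − (0.0120/A) t.
Tank is empty when √h = 0: t_empty = 2A√h₀/0.0120.
t_empty = 2·2.92·√4.50/0.0120 = 5.8400·2.1213/0.0120 = 1032.4 s.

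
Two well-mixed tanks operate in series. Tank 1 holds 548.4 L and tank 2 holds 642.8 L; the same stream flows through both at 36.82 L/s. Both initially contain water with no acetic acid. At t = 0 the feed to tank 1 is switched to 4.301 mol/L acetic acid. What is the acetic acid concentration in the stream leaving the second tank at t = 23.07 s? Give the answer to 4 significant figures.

Species balance on tank i: dCᵢ/dt = (Cᵢ₋₁ − Cᵢ)/τᵢ with τᵢ = Vᵢ/Q.
τ₁ = 548.4/36.82 = 14.8941 s; τ₂ = 642.8/36.82 = 17.4579 s.
Solving the cascade with C₁(0)=C₂(0)=0 gives C₂(t) = C_in[1 − (τ₁ e^(−t/τ₁) − τ₂ e^(−t/τ₂))/(τ₁ − τ₂)].
At t = 23.07: e^(−t/τ₁) = 0.212474, e^(−t/τ₂) = 0.266744.
C₂ = 4.301·[1 − (14.8941·0.212474 − 17.4579·0.266744)/(-2.56382)] = 4.301·0.417979 = 1.79773 mol/L.

1.798 mol/L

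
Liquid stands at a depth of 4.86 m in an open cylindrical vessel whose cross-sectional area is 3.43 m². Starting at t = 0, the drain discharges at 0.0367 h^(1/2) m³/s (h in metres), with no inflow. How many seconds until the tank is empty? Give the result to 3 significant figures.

Accumulation of liquid (constant cross-section A): A dh/dt = −0.0367 √h.
Separate and integrate: 2(√h − √h₀) = −(0.0367/A) t.
Tank is empty when √h = 0: t_empty = 2A√h₀/0.0367.
t_empty = 2·3.43·√4.86/0.0367 = 6.8600·2.2045/0.0367 = 412.07 s.

412 s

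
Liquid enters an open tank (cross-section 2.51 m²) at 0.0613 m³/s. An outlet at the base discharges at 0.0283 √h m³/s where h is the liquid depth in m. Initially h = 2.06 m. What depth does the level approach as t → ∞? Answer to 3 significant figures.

Level balance: A dh/dt = 0.0613 − 0.0283 √h. Setting dh/dt = 0:
Q_in = 0.0283 √h_ss ⇒ √h_ss = 0.0613/0.0283 = 2.1661.
h_ss = 2.1661² = 4.6919 m. (Since h₀ = 2.06 m < h_ss, the level will rise toward this value.)

4.69 m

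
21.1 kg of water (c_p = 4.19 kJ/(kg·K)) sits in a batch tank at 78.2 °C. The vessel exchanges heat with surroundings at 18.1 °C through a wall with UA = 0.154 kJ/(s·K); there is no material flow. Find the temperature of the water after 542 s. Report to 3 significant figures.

Energy balance: M c_p dT/dt = −UA(T − T_amb).
dT/dt = (T_ss − T)/τ with T_ss = T_amb = 18.100 °C, τ = M c_p/UA = 21.1·4.19/0.154 = 574.08 s.
This is linear first-order; T(t) = T_ss + (T₀ − T_ss) e^(−t/τ).
T(542) = 18.100 + (60.100)·0.38902 = 41.480 °C.

41.5 °C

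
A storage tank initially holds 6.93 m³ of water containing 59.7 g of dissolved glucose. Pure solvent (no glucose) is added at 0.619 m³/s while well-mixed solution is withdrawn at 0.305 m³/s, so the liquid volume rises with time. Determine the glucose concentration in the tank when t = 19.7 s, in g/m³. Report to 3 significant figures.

Let m(t) be the amount of glucose. Volume: V(t) = V₀ + (Q_in − Q_out) t = 6.93 + 0.31400 t; V(19.7) = 13.116 m³.
Solute balance: dm/dt = 0 − Q_out C = −Q_out m/V(t).
dm/m = −Q_out dt/(V₀ + 0.31400 t); integrating gives ln(m/m₀) = −(Q_out/(Q_in−Q_out)) ln(V/V₀).
m = m₀ (V₀/V)^(Q_out/(Q_in−Q_out)) = 59.7 × (6.93/13.116)^(0.97134) = 32.126 g.
C = m/V = 32.126/13.116 = 2.4494 g/m³.

2.45 g/m³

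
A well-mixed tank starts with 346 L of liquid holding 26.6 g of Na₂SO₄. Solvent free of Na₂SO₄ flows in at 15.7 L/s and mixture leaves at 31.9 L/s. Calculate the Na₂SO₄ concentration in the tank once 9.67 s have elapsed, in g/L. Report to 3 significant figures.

Total volume: dV/dt = Q_in − Q_out = -16.200 L/s, so V(t) = 346 − 16.200 t and V(9.67) = 189.35 L.
No Na₂SO₄ enters, so dm/dt = −Q_out · (m/V).
dm/m = −Q_out dt/(V₀ − 16.200 t); integrating gives ln(m/m₀) = −(Q_out/(Q_in−Q_out)) ln(V/V₀).
m = m₀ (V₀/V)^(Q_out/(Q_in−Q_out)) = 26.6 × (346/189.35)^(-1.9691) = 8.1156 g.
C = m/V = 8.1156/189.35 = 0.042861 g/L.

0.0429 g/L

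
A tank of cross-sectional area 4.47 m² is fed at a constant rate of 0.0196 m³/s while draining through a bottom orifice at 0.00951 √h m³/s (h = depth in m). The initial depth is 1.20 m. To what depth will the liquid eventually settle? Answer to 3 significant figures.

4.25 m

Mass balance (ρ constant): A dh/dt = Q_in − 0.00951 √h. At steady state dh/dt = 0:
Q_in = 0.00951 √h_ss ⇒ √h_ss = 0.0196/0.00951 = 2.0610.
h_ss = 2.0610² = 4.2477 m. (Since h₀ = 1.20 m < h_ss, the level will rise toward this value.)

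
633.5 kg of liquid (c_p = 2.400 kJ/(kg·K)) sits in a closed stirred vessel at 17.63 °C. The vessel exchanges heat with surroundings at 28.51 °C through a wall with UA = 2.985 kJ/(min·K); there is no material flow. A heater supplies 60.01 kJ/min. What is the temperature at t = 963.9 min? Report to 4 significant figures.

43.94 °C

Lumped-capacitance energy balance: M c_p dT/dt = UA(T_amb − T) + Q̇.
dT/dt = (T_ss − T)/τ with T_ss = T_amb + Q̇/UA = 28.51 + 60.01/2.985 = 48.6139 °C, τ = M c_p/UA = 633.5·2.400/2.985 = 509.347 min.
Solution: T(t) = T_ss + (T₀ − T_ss) e^(−t/τ).
T(963.9) = 48.6139 + (-30.9839)·0.150706 = 43.9444 °C.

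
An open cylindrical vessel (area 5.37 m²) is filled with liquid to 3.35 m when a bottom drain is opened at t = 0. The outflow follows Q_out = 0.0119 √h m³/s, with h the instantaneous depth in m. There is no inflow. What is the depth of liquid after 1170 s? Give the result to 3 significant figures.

With no inflow, A dh/dt = −0.0119 √h.
Separate and integrate: 2(√h − √h₀) = −(0.0119/A) t.
√h = √3.35 − 0.0119·1170/(2·5.37) = 1.8303 − 1.2964 = 0.53393.
h = 0.53393² = 0.28508 m.

0.285 m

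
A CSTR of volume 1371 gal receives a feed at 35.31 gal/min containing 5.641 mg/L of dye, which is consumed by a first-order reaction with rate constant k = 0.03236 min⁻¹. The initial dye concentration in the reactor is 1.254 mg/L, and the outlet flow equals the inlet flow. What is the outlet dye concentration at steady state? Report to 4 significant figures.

V dC/dt = Q(C_in − C) − k V C.
Steady state (dC/dt = 0): C_ss = Q C_in/(Q + kV) = C_in/(1 + kV/Q).
C_ss = 35.31·5.641/(35.31 + 0.03236·1371) = 199.184/79.6756 = 2.49993 mg/L.

2.500 mg/L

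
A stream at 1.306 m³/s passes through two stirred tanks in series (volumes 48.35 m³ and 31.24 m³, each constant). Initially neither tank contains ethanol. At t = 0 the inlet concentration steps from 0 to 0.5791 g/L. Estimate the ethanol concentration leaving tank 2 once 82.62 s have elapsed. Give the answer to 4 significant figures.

Each tank obeys Vᵢ dCᵢ/dt = Q(Cᵢ₋₁ − Cᵢ), so τᵢ = Vᵢ/Q.
τ₁ = 48.35/1.306 = 37.0214 s; τ₂ = 31.24/1.306 = 23.9204 s.
Solving the cascade with C₁(0)=C₂(0)=0 gives C₂(t) = C_in[1 − (τ₁ e^(−t/τ₁) − τ₂ e^(−t/τ₂))/(τ₁ − τ₂)].
At t = 82.62: e^(−t/τ₁) = 0.107348, e^(−t/τ₂) = 0.0316202.
C₂ = 0.5791·[1 − (37.0214·0.107348 − 23.9204·0.0316202)/(13.1011)] = 0.5791·0.754386 = 0.436865 g/L.

0.4369 g/L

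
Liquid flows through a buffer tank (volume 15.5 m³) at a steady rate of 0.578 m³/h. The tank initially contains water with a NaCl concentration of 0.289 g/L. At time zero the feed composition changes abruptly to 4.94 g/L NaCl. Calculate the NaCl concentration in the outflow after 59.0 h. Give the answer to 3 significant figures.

Accumulation = in − out for the solute gives V dC/dt = Q(C_in − C).
Rewrite as dC/dt + C/τ = C_in/τ, τ = V/Q = 26.817 h.
Solution: C(t) = C_in + (C₀ − C_in) e^(−t/τ).
C(59.0) = 4.94 + (0.289 − 4.94)·e^(−59.0/26.817) = 4.94 + (-4.6510)·0.11079 = 4.4247 g/L.

4.42 g/L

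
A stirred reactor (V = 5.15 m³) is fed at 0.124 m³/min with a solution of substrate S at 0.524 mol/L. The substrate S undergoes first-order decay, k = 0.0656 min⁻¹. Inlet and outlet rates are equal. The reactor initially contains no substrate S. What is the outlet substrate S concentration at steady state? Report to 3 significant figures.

0.141 mol/L

Species balance: V dC/dt = Q C_in − Q C − k V C.
Steady state (dC/dt = 0): C_ss = Q C_in/(Q + kV) = C_in/(1 + kV/Q).
C_ss = 0.124·0.524/(0.124 + 0.0656·5.15) = 0.064976/0.46184 = 0.14069 mol/L.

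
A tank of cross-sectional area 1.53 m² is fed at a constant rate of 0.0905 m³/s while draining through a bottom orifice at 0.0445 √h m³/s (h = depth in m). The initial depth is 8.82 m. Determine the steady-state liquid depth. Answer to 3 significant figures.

4.14 m

Level balance: A dh/dt = 0.0905 − 0.0445 √h. Setting dh/dt = 0:
Q_in = 0.0445 √h_ss ⇒ √h_ss = 0.0905/0.0445 = 2.0337.
h_ss = 2.0337² = 4.1360 m. (Since h₀ = 8.82 m > h_ss, the level will fall toward this value.)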